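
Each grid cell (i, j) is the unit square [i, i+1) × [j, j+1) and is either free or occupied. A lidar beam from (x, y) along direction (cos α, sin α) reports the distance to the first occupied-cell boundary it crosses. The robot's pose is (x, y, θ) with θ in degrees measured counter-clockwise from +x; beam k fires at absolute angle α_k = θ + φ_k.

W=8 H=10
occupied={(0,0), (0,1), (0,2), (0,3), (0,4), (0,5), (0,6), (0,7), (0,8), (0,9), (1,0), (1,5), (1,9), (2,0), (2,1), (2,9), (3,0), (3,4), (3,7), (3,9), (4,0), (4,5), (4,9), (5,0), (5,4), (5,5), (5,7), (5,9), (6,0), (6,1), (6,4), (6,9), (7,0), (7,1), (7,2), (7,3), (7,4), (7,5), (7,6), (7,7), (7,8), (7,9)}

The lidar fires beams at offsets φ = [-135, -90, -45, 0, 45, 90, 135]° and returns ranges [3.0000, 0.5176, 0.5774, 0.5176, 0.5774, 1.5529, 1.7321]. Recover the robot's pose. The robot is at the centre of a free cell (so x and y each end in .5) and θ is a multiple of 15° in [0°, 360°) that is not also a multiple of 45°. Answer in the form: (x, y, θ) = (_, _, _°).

(x, y, θ) = (6.5, 2.5, 345°)

Enumerate (i+0.5, j+0.5, θ) over the 38 free cells and 16 admissible headings. For each, cast all 7 beams and compare to the given ranges.
  (4.5, 3.5, 150°): beam 1 = 1.9319 ≠ 3.0000 ✗
  (6.5, 3.5, 255°): beam 1 = 0.5774 ≠ 3.0000 ✗
  (2.5, 8.5, 210°): beam 1 = 0.5176 ≠ 3.0000 ✗
  (6.5, 3.5, 165°): beam 1 = 0.5774 ≠ 3.0000 ✗
  (2.5, 5.5, 300°): beam 1 = 0.5176 ≠ 3.0000 ✗
  …
  (6.5, 2.5, 345°): r_1=3.0000, r_2=0.5176, r_3=0.5774, r_4=0.5176, r_5=0.5774, r_6=1.5529, r_7=1.7321 — all match ✓
No second candidate reproduces the full scan.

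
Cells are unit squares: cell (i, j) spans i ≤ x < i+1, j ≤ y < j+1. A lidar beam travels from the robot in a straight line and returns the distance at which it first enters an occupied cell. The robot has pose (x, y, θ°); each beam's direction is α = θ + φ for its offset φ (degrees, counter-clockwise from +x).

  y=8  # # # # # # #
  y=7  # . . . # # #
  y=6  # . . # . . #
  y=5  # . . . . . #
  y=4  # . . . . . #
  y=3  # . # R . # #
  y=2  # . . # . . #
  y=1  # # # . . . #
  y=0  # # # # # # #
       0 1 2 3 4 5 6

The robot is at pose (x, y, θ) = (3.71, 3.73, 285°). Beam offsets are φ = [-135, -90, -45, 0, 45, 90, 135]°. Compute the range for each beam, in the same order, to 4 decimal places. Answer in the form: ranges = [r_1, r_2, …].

ranges = [3.1292, 0.7350, 0.8429, 0.7558, 2.6443, 2.3708, 3.7759]

beam 1: φ=-135°, α=150°
  direction (-0.8660, 0.5000); cell (3,3); t to first gridline: x 0.8198, y 0.5400 (then +1.1547 / +2.0000)
    (3,4) via y @ 0.5400
    (2,4) via x @ 0.8198
    (1,4) via x @ 1.9745
    (1,5) via y @ 2.5400
    (0,5) via x @ 3.1292  # hit
  → r_1 = 3.1292
beam 2: φ=-90°, α=195°
  direction (-0.9659, -0.2588); cell (3,3); t to first gridline: x 0.7350, y 2.8205 (then +1.0353 / +3.8637)
    (2,3) via x @ 0.7350  # hit
  → r_2 = 0.7350
beam 3: φ=-45°, α=240°
  direction (-0.5000, -0.8660); cell (3,3); t to first gridline: x 1.4200, y 0.8429 (then +2.0000 / +1.1547)
    (3,2) via y @ 0.8429  # hit
  → r_3 = 0.8429
beam 4: φ=0°, α=285°
  direction (0.2588, -0.9659); cell (3,3); t to first gridline: x 1.1205, y 0.7558 (then +3.8637 / +1.0353)
    (3,2) via y @ 0.7558  # hit
  → r_4 = 0.7558
beam 5: φ=45°, α=330°
  direction (0.8660, -0.5000); cell (3,3); t to first gridline: x 0.3349, y 1.4600 (then +1.1547 / +2.0000)
    (4,3) via x @ 0.3349
    (4,2) via y @ 1.4600
    (5,2) via x @ 1.4896
    (6,2) via x @ 2.6443  # hit
  → r_5 = 2.6443
beam 6: φ=90°, α=15°
  direction (0.9659, 0.2588); cell (3,3); t to first gridline: x 0.3002, y 1.0432 (then +1.0353 / +3.8637)
    (4,3) via x @ 0.3002
    (4,4) via y @ 1.0432
    (5,4) via x @ 1.3355
    (6,4) via x @ 2.3708  # hit
  → r_6 = 2.3708
beam 7: φ=135°, α=60°
  direction (0.5000, 0.8660); cell (3,3); t to first gridline: x 0.5800, y 0.3118 (then +2.0000 / +1.1547)
    (3,4) via y @ 0.3118
    (4,4) via x @ 0.5800
    (4,5) via y @ 1.4665
    (5,5) via x @ 2.5800
    (5,6) via y @ 2.6212
    (5,7) via y @ 3.7759  # hit
  → r_7 = 3.7759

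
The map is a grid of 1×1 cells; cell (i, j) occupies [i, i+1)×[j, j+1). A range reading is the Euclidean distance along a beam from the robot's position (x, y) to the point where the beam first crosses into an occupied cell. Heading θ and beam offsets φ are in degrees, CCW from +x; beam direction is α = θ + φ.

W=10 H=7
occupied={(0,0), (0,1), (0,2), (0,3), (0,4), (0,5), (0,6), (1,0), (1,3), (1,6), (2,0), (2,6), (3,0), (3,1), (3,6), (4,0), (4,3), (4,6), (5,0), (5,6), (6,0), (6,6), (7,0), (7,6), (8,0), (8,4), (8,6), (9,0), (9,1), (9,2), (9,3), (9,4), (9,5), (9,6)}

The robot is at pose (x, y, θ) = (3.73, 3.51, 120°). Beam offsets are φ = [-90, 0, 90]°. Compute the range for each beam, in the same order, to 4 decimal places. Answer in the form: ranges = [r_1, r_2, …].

ranges = [0.3118, 2.8752, 3.1523]

beam 1: φ=-90°, α=30°
  cosα=0.8660 sinα=0.5000 | (3,3) | tMaxX 0.3118 tMaxY 0.9800 | tΔX 1.1547 tΔY 2.0000
    t=0.3118 [x] (4,3) — stop
  → r_1 = 0.3118
beam 2: φ=0°, α=120°
  cosα=-0.5000 sinα=0.8660 | (3,3) | tMaxX 1.4600 tMaxY 0.5658 | tΔX 2.0000 tΔY 1.1547
    t=0.5658 [y] (3,4)
    t=1.4600 [x] (2,4)
    t=1.7205 [y] (2,5)
    t=2.8752 [y] (2,6) — stop
  → r_2 = 2.8752
beam 3: φ=90°, α=210°
  cosα=-0.8660 sinα=-0.5000 | (3,3) | tMaxX 0.8429 tMaxY 1.0200 | tΔX 1.1547 tΔY 2.0000
    t=0.8429 [x] (2,3)
    t=1.0200 [y] (2,2)
    t=1.9976 [x] (1,2)
    t=3.0200 [y] (1,1)
    t=3.1523 [x] (0,1) — stop
  → r_3 = 3.1523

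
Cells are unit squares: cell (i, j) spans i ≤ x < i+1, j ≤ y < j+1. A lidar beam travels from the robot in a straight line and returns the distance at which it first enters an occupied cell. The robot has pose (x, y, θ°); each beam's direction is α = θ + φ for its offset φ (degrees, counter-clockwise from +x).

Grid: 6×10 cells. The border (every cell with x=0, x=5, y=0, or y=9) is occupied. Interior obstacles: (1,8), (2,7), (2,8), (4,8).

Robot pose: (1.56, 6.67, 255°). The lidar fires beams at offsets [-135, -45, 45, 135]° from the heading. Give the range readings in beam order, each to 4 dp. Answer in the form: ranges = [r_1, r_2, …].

ranges = [1.1200, 0.6466, 6.5472, 0.6600]

beam 1: φ=-135°, α=120°
  dir = (cos 120°, sin 120°) = (-0.5000, 0.8660); from cell (1,6)
  next x-line at t=1.1200, next y-line at t=0.3811; Δt_x=2.0000, Δt_y=1.1547
    y: enter (1,7) at t=0.3811
    x: enter (0,7) at t=1.1200 ← occupied
  → r_1 = 1.1200
beam 2: φ=-45°, α=210°
  dir = (cos 210°, sin 210°) = (-0.8660, -0.5000); from cell (1,6)
  next x-line at t=0.6466, next y-line at t=1.3400; Δt_x=1.1547, Δt_y=2.0000
    x: enter (0,6) at t=0.6466 ← occupied
  → r_2 = 0.6466
beam 3: φ=45°, α=300°
  dir = (cos 300°, sin 300°) = (0.5000, -0.8660); from cell (1,6)
  next x-line at t=0.8800, next y-line at t=0.7736; Δt_x=2.0000, Δt_y=1.1547
    y: enter (1,5) at t=0.7736
    x: enter (2,5) at t=0.8800
    y: enter (2,4) at t=1.9283
    x: enter (3,4) at t=2.8800
    y: enter (3,3) at t=3.0831
    y: enter (3,2) at t=4.2378
    x: enter (4,2) at t=4.8800
    y: enter (4,1) at t=5.3925
    y: enter (4,0) at t=6.5472 ← occupied
  → r_3 = 6.5472
beam 4: φ=135°, α=30°
  dir = (cos 30°, sin 30°) = (0.8660, 0.5000); from cell (1,6)
  next x-line at t=0.5081, next y-line at t=0.6600; Δt_x=1.1547, Δt_y=2.0000
    x: enter (2,6) at t=0.5081
    y: enter (2,7) at t=0.6600 ← occupied
  → r_4 = 0.6600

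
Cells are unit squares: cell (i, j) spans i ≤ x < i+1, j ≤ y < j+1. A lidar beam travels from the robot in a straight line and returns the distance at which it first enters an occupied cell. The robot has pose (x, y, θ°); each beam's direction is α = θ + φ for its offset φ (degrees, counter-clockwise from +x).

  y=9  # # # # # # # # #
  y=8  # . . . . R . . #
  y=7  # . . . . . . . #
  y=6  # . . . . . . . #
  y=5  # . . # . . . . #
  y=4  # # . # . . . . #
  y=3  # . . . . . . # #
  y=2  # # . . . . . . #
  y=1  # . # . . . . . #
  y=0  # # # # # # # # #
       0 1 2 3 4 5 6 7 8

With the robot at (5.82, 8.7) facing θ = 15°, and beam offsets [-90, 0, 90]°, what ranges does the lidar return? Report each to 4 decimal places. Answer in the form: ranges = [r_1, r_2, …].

ranges = [4.8658, 1.1591, 0.3106]

beam 1: φ=-90°, α=285°
  cosα=0.2588 sinα=-0.9659 | (5,8) | tMaxX 0.6955 tMaxY 0.7247 | tΔX 3.8637 tΔY 1.0353
    t=0.6955 [x] (6,8)
    t=0.7247 [y] (6,7)
    t=1.7600 [y] (6,6)
    t=2.7952 [y] (6,5)
    t=3.8305 [y] (6,4)
    t=4.5592 [x] (7,4)
    t=4.8658 [y] (7,3) — stop
  → r_1 = 4.8658
beam 2: φ=0°, α=15°
  cosα=0.9659 sinα=0.2588 | (5,8) | tMaxX 0.1863 tMaxY 1.1591 | tΔX 1.0353 tΔY 3.8637
    t=0.1863 [x] (6,8)
    t=1.1591 [y] (6,9) — stop
  → r_2 = 1.1591
beam 3: φ=90°, α=105°
  cosα=-0.2588 sinα=0.9659 | (5,8) | tMaxX 3.1682 tMaxY 0.3106 | tΔX 3.8637 tΔY 1.0353
    t=0.3106 [y] (5,9) — stop
  → r_3 = 0.3106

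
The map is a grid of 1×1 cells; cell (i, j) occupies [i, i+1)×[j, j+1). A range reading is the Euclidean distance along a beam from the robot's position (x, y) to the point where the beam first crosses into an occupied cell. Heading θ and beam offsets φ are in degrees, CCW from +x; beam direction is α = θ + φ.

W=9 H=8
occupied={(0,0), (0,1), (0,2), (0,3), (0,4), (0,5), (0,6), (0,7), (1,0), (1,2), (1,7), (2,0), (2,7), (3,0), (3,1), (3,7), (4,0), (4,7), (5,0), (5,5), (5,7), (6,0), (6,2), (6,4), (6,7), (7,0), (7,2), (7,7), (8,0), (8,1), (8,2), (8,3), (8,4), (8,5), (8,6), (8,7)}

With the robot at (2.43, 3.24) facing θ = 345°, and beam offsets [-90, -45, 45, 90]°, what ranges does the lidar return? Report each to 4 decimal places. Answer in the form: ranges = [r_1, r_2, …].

ranges = [2.3190, 1.4318, 3.5200, 3.8926]

beam 1: φ=-90°, α=255°
  dir = (cos 255°, sin 255°) = (-0.2588, -0.9659); from cell (2,3)
  next x-line at t=1.6614, next y-line at t=0.2485; Δt_x=3.8637, Δt_y=1.0353
    y: enter (2,2) at t=0.2485
    y: enter (2,1) at t=1.2837
    x: enter (1,1) at t=1.6614
    y: enter (1,0) at t=2.3190 ← occupied
  → r_1 = 2.3190
beam 2: φ=-45°, α=300°
  dir = (cos 300°, sin 300°) = (0.5000, -0.8660); from cell (2,3)
  next x-line at t=1.1400, next y-line at t=0.2771; Δt_x=2.0000, Δt_y=1.1547
    y: enter (2,2) at t=0.2771
    x: enter (3,2) at t=1.1400
    y: enter (3,1) at t=1.4318 ← occupied
  → r_2 = 1.4318
beam 3: φ=45°, α=30°
  dir = (cos 30°, sin 30°) = (0.8660, 0.5000); from cell (2,3)
  next x-line at t=0.6582, next y-line at t=1.5200; Δt_x=1.1547, Δt_y=2.0000
    x: enter (3,3) at t=0.6582
    y: enter (3,4) at t=1.5200
    x: enter (4,4) at t=1.8129
    x: enter (5,4) at t=2.9676
    y: enter (5,5) at t=3.5200 ← occupied
  → r_3 = 3.5200
beam 4: φ=90°, α=75°
  dir = (cos 75°, sin 75°) = (0.2588, 0.9659); from cell (2,3)
  next x-line at t=2.2023, next y-line at t=0.7868; Δt_x=3.8637, Δt_y=1.0353
    y: enter (2,4) at t=0.7868
    y: enter (2,5) at t=1.8221
    x: enter (3,5) at t=2.2023
    y: enter (3,6) at t=2.8574
    y: enter (3,7) at t=3.8926 ← occupied
  → r_4 = 3.8926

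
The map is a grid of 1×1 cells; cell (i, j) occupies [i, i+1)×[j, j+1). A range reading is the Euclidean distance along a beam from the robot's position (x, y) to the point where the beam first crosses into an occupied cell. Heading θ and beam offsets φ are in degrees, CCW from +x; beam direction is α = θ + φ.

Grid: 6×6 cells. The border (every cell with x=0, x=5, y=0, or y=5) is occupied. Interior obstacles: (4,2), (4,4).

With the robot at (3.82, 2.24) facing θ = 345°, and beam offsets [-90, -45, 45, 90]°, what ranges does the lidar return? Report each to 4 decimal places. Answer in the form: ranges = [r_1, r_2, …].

ranges = [1.2837, 1.4318, 0.2078, 0.6955]

beam 1: φ=-90°, α=255°
  d=(-0.2588,-0.9659)  start (3,2)  tX=3.1682 tY=0.2485  stride 1/|dx|=3.8637 1/|dy|=1.0353
    cross y-line → (3,1), t=0.2485
    cross y-line → (3,0), t=1.2837 (wall)
  → r_1 = 1.2837
beam 2: φ=-45°, α=300°
  d=(0.5000,-0.8660)  start (3,2)  tX=0.3600 tY=0.2771  stride 1/|dx|=2.0000 1/|dy|=1.1547
    cross y-line → (3,1), t=0.2771
    cross x-line → (4,1), t=0.3600
    cross y-line → (4,0), t=1.4318 (wall)
  → r_2 = 1.4318
beam 3: φ=45°, α=30°
  d=(0.8660,0.5000)  start (3,2)  tX=0.2078 tY=1.5200  stride 1/|dx|=1.1547 1/|dy|=2.0000
    cross x-line → (4,2), t=0.2078 (wall)
  → r_3 = 0.2078
beam 4: φ=90°, α=75°
  d=(0.2588,0.9659)  start (3,2)  tX=0.6955 tY=0.7868  stride 1/|dx|=3.8637 1/|dy|=1.0353
    cross x-line → (4,2), t=0.6955 (wall)
  → r_4 = 0.6955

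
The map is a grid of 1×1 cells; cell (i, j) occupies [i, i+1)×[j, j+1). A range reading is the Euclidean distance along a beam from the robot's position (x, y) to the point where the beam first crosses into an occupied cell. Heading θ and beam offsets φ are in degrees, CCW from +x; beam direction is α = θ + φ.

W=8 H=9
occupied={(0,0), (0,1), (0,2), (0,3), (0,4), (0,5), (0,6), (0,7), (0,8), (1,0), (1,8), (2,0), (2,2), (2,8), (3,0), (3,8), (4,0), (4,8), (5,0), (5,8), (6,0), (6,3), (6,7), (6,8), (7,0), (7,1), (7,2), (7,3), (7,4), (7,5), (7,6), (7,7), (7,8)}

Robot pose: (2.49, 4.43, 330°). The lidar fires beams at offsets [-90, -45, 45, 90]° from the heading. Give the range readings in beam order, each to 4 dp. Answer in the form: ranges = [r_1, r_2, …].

beam 1: φ=-90°, α=240°
  cosα=-0.5000 sinα=-0.8660 | (2,4) | tMaxX 0.9800 tMaxY 0.4965 | tΔX 2.0000 tΔY 1.1547
    t=0.4965 [y] (2,3)
    t=0.9800 [x] (1,3)
    t=1.6512 [y] (1,2)
    t=2.8059 [y] (1,1)
    t=2.9800 [x] (0,1) — stop
  → r_1 = 2.9800
beam 2: φ=-45°, α=285°
  cosα=0.2588 sinα=-0.9659 | (2,4) | tMaxX 1.9705 tMaxY 0.4452 | tΔX 3.8637 tΔY 1.0353
    t=0.4452 [y] (2,3)
    t=1.4804 [y] (2,2) — stop
  → r_2 = 1.4804
beam 3: φ=45°, α=15°
  cosα=0.9659 sinα=0.2588 | (2,4) | tMaxX 0.5280 tMaxY 2.2023 | tΔX 1.0353 tΔY 3.8637
    t=0.5280 [x] (3,4)
    t=1.5633 [x] (4,4)
    t=2.2023 [y] (4,5)
    t=2.5985 [x] (5,5)
    t=3.6338 [x] (6,5)
    t=4.6691 [x] (7,5) — stop
  → r_3 = 4.6691
beam 4: φ=90°, α=60°
  cosα=0.5000 sinα=0.8660 | (2,4) | tMaxX 1.0200 tMaxY 0.6582 | tΔX 2.0000 tΔY 1.1547
    t=0.6582 [y] (2,5)
    t=1.0200 [x] (3,5)
    t=1.8129 [y] (3,6)
    t=2.9676 [y] (3,7)
    t=3.0200 [x] (4,7)
    t=4.1223 [y] (4,8) — stop
  → r_4 = 4.1223

ranges = [2.9800, 1.4804, 4.6691, 4.1223]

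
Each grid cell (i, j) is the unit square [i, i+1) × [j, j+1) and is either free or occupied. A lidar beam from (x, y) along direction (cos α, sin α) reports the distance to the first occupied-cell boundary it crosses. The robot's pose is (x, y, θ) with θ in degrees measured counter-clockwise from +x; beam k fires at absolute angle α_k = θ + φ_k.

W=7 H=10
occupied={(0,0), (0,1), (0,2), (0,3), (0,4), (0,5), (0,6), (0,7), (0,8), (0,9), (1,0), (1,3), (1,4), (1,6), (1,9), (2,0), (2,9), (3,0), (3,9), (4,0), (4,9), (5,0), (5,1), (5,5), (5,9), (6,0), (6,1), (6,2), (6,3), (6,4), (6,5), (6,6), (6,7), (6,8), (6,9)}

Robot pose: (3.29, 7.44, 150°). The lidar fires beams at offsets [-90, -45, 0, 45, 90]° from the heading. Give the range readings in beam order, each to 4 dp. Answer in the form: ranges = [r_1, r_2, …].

beam 1: φ=-90°, α=60°
  d=(0.5000,0.8660)  start (3,7)  tX=1.4200 tY=0.6466  stride 1/|dx|=2.0000 1/|dy|=1.1547
    cross y-line → (3,8), t=0.6466
    cross x-line → (4,8), t=1.4200
    cross y-line → (4,9), t=1.8013 (wall)
  → r_1 = 1.8013
beam 2: φ=-45°, α=105°
  d=(-0.2588,0.9659)  start (3,7)  tX=1.1205 tY=0.5798  stride 1/|dx|=3.8637 1/|dy|=1.0353
    cross y-line → (3,8), t=0.5798
    cross x-line → (2,8), t=1.1205
    cross y-line → (2,9), t=1.6150 (wall)
  → r_2 = 1.6150
beam 3: φ=0°, α=150°
  d=(-0.8660,0.5000)  start (3,7)  tX=0.3349 tY=1.1200  stride 1/|dx|=1.1547 1/|dy|=2.0000
    cross x-line → (2,7), t=0.3349
    cross y-line → (2,8), t=1.1200
    cross x-line → (1,8), t=1.4896
    cross x-line → (0,8), t=2.6443 (wall)
  → r_3 = 2.6443
beam 4: φ=45°, α=195°
  d=(-0.9659,-0.2588)  start (3,7)  tX=0.3002 tY=1.7000  stride 1/|dx|=1.0353 1/|dy|=3.8637
    cross x-line → (2,7), t=0.3002
    cross x-line → (1,7), t=1.3355
    cross y-line → (1,6), t=1.7000 (wall)
  → r_4 = 1.7000
beam 5: φ=90°, α=240°
  d=(-0.5000,-0.8660)  start (3,7)  tX=0.5800 tY=0.5081  stride 1/|dx|=2.0000 1/|dy|=1.1547
    cross y-line → (3,6), t=0.5081
    cross x-line → (2,6), t=0.5800
    cross y-line → (2,5), t=1.6628
    cross x-line → (1,5), t=2.5800
    cross y-line → (1,4), t=2.8175 (wall)
  → r_5 = 2.8175

ranges = [1.8013, 1.6150, 2.6443, 1.7000, 2.8175]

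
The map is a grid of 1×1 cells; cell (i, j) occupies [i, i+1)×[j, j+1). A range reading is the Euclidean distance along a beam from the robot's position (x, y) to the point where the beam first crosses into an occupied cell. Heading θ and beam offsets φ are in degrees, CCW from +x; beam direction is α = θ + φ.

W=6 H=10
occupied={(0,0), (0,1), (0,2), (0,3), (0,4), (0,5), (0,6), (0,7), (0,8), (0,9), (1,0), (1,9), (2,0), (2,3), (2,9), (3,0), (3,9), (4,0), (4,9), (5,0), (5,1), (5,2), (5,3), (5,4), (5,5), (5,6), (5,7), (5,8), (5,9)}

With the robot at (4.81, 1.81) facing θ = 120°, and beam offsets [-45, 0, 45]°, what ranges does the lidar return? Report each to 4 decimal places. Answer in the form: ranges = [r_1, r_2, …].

ranges = [0.7341, 7.6200, 3.9444]

beam 1: φ=-45°, α=75°
  d=(0.2588,0.9659)  start (4,1)  tX=0.7341 tY=0.1967  stride 1/|dx|=3.8637 1/|dy|=1.0353
    cross y-line → (4,2), t=0.1967
    cross x-line → (5,2), t=0.7341 (wall)
  → r_1 = 0.7341
beam 2: φ=0°, α=120°
  d=(-0.5000,0.8660)  start (4,1)  tX=1.6200 tY=0.2194  stride 1/|dx|=2.0000 1/|dy|=1.1547
    cross y-line → (4,2), t=0.2194
    cross y-line → (4,3), t=1.3741
    cross x-line → (3,3), t=1.6200
    cross y-line → (3,4), t=2.5288
    cross x-line → (2,4), t=3.6200
    cross y-line → (2,5), t=3.6835
    cross y-line → (2,6), t=4.8382
    cross x-line → (1,6), t=5.6200
    cross y-line → (1,7), t=5.9929
    cross y-line → (1,8), t=7.1476
    cross x-line → (0,8), t=7.6200 (wall)
  → r_2 = 7.6200
beam 3: φ=45°, α=165°
  d=(-0.9659,0.2588)  start (4,1)  tX=0.8386 tY=0.7341  stride 1/|dx|=1.0353 1/|dy|=3.8637
    cross y-line → (4,2), t=0.7341
    cross x-line → (3,2), t=0.8386
    cross x-line → (2,2), t=1.8738
    cross x-line → (1,2), t=2.9091
    cross x-line → (0,2), t=3.9444 (wall)
  → r_3 = 3.9444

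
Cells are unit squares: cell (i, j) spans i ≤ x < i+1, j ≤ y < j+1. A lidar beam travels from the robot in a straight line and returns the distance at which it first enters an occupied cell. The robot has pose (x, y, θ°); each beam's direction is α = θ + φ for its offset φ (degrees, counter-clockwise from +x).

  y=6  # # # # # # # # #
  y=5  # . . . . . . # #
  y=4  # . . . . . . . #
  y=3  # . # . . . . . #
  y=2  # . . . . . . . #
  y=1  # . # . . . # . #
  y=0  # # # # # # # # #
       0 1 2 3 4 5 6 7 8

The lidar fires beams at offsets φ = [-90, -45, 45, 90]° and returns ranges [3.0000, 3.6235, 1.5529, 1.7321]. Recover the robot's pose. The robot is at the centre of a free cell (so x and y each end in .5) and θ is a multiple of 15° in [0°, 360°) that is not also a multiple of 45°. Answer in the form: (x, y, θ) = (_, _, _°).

Enumerate (i+0.5, j+0.5, θ) over the 31 free cells and 16 admissible headings. For each, cast all 4 beams and compare to the given ranges.
  (5.5, 3.5, 120°): beam 1 = 2.8868 ≠ 3.0000 ✗
  (6.5, 3.5, 60°): beam 1 = 1.7321 ≠ 3.0000 ✗
  (3.5, 3.5, 15°): beam 1 = 2.5882 ≠ 3.0000 ✗
  (2.5, 4.5, 330°): beam 1 = 0.5774 ≠ 3.0000 ✗
  (4.5, 5.5, 195°): beam 1 = 0.5176 ≠ 3.0000 ✗
  …
  (4.5, 4.5, 30°): r_1=3.0000, r_2=3.6235, r_3=1.5529, r_4=1.7321 — all match ✓
No second candidate reproduces the full scan.

(x, y, θ) = (4.5, 4.5, 30°)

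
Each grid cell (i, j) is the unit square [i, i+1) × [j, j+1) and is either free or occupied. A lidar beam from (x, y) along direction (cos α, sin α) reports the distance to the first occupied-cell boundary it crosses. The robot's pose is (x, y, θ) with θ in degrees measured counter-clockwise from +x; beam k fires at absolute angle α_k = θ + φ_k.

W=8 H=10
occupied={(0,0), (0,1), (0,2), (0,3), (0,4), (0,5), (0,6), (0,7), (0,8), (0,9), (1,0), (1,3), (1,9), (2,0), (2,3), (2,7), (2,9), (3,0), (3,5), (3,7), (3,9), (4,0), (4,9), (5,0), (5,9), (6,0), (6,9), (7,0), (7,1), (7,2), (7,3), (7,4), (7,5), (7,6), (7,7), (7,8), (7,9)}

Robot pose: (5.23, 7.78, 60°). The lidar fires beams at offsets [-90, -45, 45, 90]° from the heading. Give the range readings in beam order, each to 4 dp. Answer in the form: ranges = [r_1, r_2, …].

beam 1: φ=-90°, α=330°
  cosα=0.8660 sinα=-0.5000 | (5,7) | tMaxX 0.8891 tMaxY 1.5600 | tΔX 1.1547 tΔY 2.0000
    t=0.8891 [x] (6,7)
    t=1.5600 [y] (6,6)
    t=2.0438 [x] (7,6) — stop
  → r_1 = 2.0438
beam 2: φ=-45°, α=15°
  cosα=0.9659 sinα=0.2588 | (5,7) | tMaxX 0.7972 tMaxY 0.8500 | tΔX 1.0353 tΔY 3.8637
    t=0.7972 [x] (6,7)
    t=0.8500 [y] (6,8)
    t=1.8324 [x] (7,8) — stop
  → r_2 = 1.8324
beam 3: φ=45°, α=105°
  cosα=-0.2588 sinα=0.9659 | (5,7) | tMaxX 0.8887 tMaxY 0.2278 | tΔX 3.8637 tΔY 1.0353
    t=0.2278 [y] (5,8)
    t=0.8887 [x] (4,8)
    t=1.2630 [y] (4,9) — stop
  → r_3 = 1.2630
beam 4: φ=90°, α=150°
  cosα=-0.8660 sinα=0.5000 | (5,7) | tMaxX 0.2656 tMaxY 0.4400 | tΔX 1.1547 tΔY 2.0000
    t=0.2656 [x] (4,7)
    t=0.4400 [y] (4,8)
    t=1.4203 [x] (3,8)
    t=2.4400 [y] (3,9) — stop
  → r_4 = 2.4400

ranges = [2.0438, 1.8324, 1.2630, 2.4400]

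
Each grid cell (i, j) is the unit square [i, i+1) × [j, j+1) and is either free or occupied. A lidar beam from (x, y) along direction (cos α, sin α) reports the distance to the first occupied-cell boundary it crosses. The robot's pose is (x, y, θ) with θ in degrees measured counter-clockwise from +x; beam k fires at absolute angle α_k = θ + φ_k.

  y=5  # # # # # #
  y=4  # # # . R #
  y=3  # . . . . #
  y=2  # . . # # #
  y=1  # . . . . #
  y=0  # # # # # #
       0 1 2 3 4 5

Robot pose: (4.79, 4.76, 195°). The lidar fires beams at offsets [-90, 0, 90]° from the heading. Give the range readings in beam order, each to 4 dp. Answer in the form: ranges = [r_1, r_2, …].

ranges = [0.2485, 1.8531, 0.8114]

beam 1: φ=-90°, α=105°
  dir = (cos 105°, sin 105°) = (-0.2588, 0.9659); from cell (4,4)
  next x-line at t=3.0523, next y-line at t=0.2485; Δt_x=3.8637, Δt_y=1.0353
    y: enter (4,5) at t=0.2485 ← occupied
  → r_1 = 0.2485
beam 2: φ=0°, α=195°
  dir = (cos 195°, sin 195°) = (-0.9659, -0.2588); from cell (4,4)
  next x-line at t=0.8179, next y-line at t=2.9364; Δt_x=1.0353, Δt_y=3.8637
    x: enter (3,4) at t=0.8179
    x: enter (2,4) at t=1.8531 ← occupied
  → r_2 = 1.8531
beam 3: φ=90°, α=285°
  dir = (cos 285°, sin 285°) = (0.2588, -0.9659); from cell (4,4)
  next x-line at t=0.8114, next y-line at t=0.7868; Δt_x=3.8637, Δt_y=1.0353
    y: enter (4,3) at t=0.7868
    x: enter (5,3) at t=0.8114 ← occupied
  → r_3 = 0.8114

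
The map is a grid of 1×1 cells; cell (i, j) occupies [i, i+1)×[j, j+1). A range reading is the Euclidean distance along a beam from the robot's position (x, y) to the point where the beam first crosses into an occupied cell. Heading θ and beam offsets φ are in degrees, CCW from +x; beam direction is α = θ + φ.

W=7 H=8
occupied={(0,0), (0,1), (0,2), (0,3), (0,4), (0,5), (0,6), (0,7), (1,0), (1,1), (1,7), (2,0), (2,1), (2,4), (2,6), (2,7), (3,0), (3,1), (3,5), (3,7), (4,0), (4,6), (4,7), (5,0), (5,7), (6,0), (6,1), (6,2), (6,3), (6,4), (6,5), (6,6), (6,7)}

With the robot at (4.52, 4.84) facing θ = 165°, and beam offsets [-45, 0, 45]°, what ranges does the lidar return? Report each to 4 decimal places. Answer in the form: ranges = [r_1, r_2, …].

ranges = [1.0400, 0.6182, 4.0645]

beam 1: φ=-45°, α=120°
  cosα=-0.5000 sinα=0.8660 | (4,4) | tMaxX 1.0400 tMaxY 0.1848 | tΔX 2.0000 tΔY 1.1547
    t=0.1848 [y] (4,5)
    t=1.0400 [x] (3,5) — stop
  → r_1 = 1.0400
beam 2: φ=0°, α=165°
  cosα=-0.9659 sinα=0.2588 | (4,4) | tMaxX 0.5383 tMaxY 0.6182 | tΔX 1.0353 tΔY 3.8637
    t=0.5383 [x] (3,4)
    t=0.6182 [y] (3,5) — stop
  → r_2 = 0.6182
beam 3: φ=45°, α=210°
  cosα=-0.8660 sinα=-0.5000 | (4,4) | tMaxX 0.6004 tMaxY 1.6800 | tΔX 1.1547 tΔY 2.0000
    t=0.6004 [x] (3,4)
    t=1.6800 [y] (3,3)
    t=1.7551 [x] (2,3)
    t=2.9098 [x] (1,3)
    t=3.6800 [y] (1,2)
    t=4.0645 [x] (0,2) — stop
  → r_3 = 4.0645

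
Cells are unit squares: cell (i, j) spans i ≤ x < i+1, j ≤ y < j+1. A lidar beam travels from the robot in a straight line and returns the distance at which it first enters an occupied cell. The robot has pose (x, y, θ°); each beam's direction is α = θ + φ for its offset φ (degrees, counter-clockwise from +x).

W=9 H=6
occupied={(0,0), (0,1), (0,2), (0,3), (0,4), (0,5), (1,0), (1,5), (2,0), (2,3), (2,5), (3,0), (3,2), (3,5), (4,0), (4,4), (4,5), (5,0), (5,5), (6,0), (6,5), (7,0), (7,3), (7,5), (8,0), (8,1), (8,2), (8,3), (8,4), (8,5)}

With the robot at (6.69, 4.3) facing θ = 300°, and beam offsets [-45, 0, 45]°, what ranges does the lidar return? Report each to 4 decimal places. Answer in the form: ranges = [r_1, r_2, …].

ranges = [3.4164, 0.6200, 1.1591]

beam 1: φ=-45°, α=255°
  cosα=-0.2588 sinα=-0.9659 | (6,4) | tMaxX 2.6660 tMaxY 0.3106 | tΔX 3.8637 tΔY 1.0353
    t=0.3106 [y] (6,3)
    t=1.3459 [y] (6,2)
    t=2.3811 [y] (6,1)
    t=2.6660 [x] (5,1)
    t=3.4164 [y] (5,0) — stop
  → r_1 = 3.4164
beam 2: φ=0°, α=300°
  cosα=0.5000 sinα=-0.8660 | (6,4) | tMaxX 0.6200 tMaxY 0.3464 | tΔX 2.0000 tΔY 1.1547
    t=0.3464 [y] (6,3)
    t=0.6200 [x] (7,3) — stop
  → r_2 = 0.6200
beam 3: φ=45°, α=345°
  cosα=0.9659 sinα=-0.2588 | (6,4) | tMaxX 0.3209 tMaxY 1.1591 | tΔX 1.0353 tΔY 3.8637
    t=0.3209 [x] (7,4)
    t=1.1591 [y] (7,3) — stop
  → r_3 = 1.1591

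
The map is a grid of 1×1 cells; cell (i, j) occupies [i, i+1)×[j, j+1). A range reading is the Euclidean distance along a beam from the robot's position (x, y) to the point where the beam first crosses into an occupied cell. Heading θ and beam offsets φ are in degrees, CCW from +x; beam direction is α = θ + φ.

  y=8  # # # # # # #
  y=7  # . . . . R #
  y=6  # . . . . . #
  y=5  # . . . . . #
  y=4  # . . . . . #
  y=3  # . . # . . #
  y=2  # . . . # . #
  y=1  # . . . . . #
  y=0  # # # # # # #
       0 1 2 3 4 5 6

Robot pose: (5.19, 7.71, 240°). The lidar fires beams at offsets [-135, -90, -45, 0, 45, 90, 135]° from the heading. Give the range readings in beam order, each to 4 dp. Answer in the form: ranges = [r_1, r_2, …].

beam 1: φ=-135°, α=105°
  direction (-0.2588, 0.9659); cell (5,7); t to first gridline: x 0.7341, y 0.3002 (then +3.8637 / +1.0353)
    (5,8) via y @ 0.3002  # hit
  → r_1 = 0.3002
beam 2: φ=-90°, α=150°
  direction (-0.8660, 0.5000); cell (5,7); t to first gridline: x 0.2194, y 0.5800 (then +1.1547 / +2.0000)
    (4,7) via x @ 0.2194
    (4,8) via y @ 0.5800  # hit
  → r_2 = 0.5800
beam 3: φ=-45°, α=195°
  direction (-0.9659, -0.2588); cell (5,7); t to first gridline: x 0.1967, y 2.7432 (then +1.0353 / +3.8637)
    (4,7) via x @ 0.1967
    (3,7) via x @ 1.2320
    (2,7) via x @ 2.2673
    (2,6) via y @ 2.7432
    (1,6) via x @ 3.3025
    (0,6) via x @ 4.3378  # hit
  → r_3 = 4.3378
beam 4: φ=0°, α=240°
  direction (-0.5000, -0.8660); cell (5,7); t to first gridline: x 0.3800, y 0.8198 (then +2.0000 / +1.1547)
    (4,7) via x @ 0.3800
    (4,6) via y @ 0.8198
    (4,5) via y @ 1.9745
    (3,5) via x @ 2.3800
    (3,4) via y @ 3.1292
    (3,3) via y @ 4.2839  # hit
  → r_4 = 4.2839
beam 5: φ=45°, α=285°
  direction (0.2588, -0.9659); cell (5,7); t to first gridline: x 3.1296, y 0.7350 (then +3.8637 / +1.0353)
    (5,6) via y @ 0.7350
    (5,5) via y @ 1.7703
    (5,4) via y @ 2.8056
    (6,4) via x @ 3.1296  # hit
  → r_5 = 3.1296
beam 6: φ=90°, α=330°
  direction (0.8660, -0.5000); cell (5,7); t to first gridline: x 0.9353, y 1.4200 (then +1.1547 / +2.0000)
    (6,7) via x @ 0.9353  # hit
  → r_6 = 0.9353
beam 7: φ=135°, α=15°
  direction (0.9659, 0.2588); cell (5,7); t to first gridline: x 0.8386, y 1.1205 (then +1.0353 / +3.8637)
    (6,7) via x @ 0.8386  # hit
  → r_7 = 0.8386

ranges = [0.3002, 0.5800, 4.3378, 4.2839, 3.1296, 0.9353, 0.8386]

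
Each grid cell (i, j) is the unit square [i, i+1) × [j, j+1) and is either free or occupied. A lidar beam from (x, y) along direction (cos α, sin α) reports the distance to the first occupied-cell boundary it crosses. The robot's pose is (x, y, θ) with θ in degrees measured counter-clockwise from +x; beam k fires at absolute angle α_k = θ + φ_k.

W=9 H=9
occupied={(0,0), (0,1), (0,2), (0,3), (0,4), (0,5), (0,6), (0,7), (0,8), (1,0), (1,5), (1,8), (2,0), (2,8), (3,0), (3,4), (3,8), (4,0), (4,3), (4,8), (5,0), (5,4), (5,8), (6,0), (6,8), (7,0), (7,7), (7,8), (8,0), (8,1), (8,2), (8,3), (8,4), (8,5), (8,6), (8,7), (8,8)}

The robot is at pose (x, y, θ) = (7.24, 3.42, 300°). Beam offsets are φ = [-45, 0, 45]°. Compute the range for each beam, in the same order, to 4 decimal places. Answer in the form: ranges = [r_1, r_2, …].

beam 1: φ=-45°, α=255°
  direction (-0.2588, -0.9659); cell (7,3); t to first gridline: x 0.9273, y 0.4348 (then +3.8637 / +1.0353)
    (7,2) via y @ 0.4348
    (6,2) via x @ 0.9273
    (6,1) via y @ 1.4701
    (6,0) via y @ 2.5054  # hit
  → r_1 = 2.5054
beam 2: φ=0°, α=300°
  direction (0.5000, -0.8660); cell (7,3); t to first gridline: x 1.5200, y 0.4850 (then +2.0000 / +1.1547)
    (7,2) via y @ 0.4850
    (8,2) via x @ 1.5200  # hit
  → r_2 = 1.5200
beam 3: φ=45°, α=345°
  direction (0.9659, -0.2588); cell (7,3); t to first gridline: x 0.7868, y 1.6228 (then +1.0353 / +3.8637)
    (8,3) via x @ 0.7868  # hit
  → r_3 = 0.7868

ranges = [2.5054, 1.5200, 0.7868]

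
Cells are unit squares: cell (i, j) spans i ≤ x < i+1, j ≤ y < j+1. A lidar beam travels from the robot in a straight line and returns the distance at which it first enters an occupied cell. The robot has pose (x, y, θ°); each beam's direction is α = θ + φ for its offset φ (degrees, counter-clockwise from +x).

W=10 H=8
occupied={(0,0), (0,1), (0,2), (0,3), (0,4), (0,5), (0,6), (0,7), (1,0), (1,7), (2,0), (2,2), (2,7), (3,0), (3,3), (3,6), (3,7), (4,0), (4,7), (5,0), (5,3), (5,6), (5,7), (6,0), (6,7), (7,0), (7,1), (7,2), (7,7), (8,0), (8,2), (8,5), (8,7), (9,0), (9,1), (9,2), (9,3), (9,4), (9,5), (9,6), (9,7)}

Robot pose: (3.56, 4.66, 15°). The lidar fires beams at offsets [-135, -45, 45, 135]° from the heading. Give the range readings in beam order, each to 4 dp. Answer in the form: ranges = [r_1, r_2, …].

beam 1: φ=-135°, α=240°
  d=(-0.5000,-0.8660)  start (3,4)  tX=1.1200 tY=0.7621  stride 1/|dx|=2.0000 1/|dy|=1.1547
    cross y-line → (3,3), t=0.7621 (wall)
  → r_1 = 0.7621
beam 2: φ=-45°, α=330°
  d=(0.8660,-0.5000)  start (3,4)  tX=0.5081 tY=1.3200  stride 1/|dx|=1.1547 1/|dy|=2.0000
    cross x-line → (4,4), t=0.5081
    cross y-line → (4,3), t=1.3200
    cross x-line → (5,3), t=1.6628 (wall)
  → r_2 = 1.6628
beam 3: φ=45°, α=60°
  d=(0.5000,0.8660)  start (3,4)  tX=0.8800 tY=0.3926  stride 1/|dx|=2.0000 1/|dy|=1.1547
    cross y-line → (3,5), t=0.3926
    cross x-line → (4,5), t=0.8800
    cross y-line → (4,6), t=1.5473
    cross y-line → (4,7), t=2.7020 (wall)
  → r_3 = 2.7020
beam 4: φ=135°, α=150°
  d=(-0.8660,0.5000)  start (3,4)  tX=0.6466 tY=0.6800  stride 1/|dx|=1.1547 1/|dy|=2.0000
    cross x-line → (2,4), t=0.6466
    cross y-line → (2,5), t=0.6800
    cross x-line → (1,5), t=1.8013
    cross y-line → (1,6), t=2.6800
    cross x-line → (0,6), t=2.9560 (wall)
  → r_4 = 2.9560

ranges = [0.7621, 1.6628, 2.7020, 2.9560]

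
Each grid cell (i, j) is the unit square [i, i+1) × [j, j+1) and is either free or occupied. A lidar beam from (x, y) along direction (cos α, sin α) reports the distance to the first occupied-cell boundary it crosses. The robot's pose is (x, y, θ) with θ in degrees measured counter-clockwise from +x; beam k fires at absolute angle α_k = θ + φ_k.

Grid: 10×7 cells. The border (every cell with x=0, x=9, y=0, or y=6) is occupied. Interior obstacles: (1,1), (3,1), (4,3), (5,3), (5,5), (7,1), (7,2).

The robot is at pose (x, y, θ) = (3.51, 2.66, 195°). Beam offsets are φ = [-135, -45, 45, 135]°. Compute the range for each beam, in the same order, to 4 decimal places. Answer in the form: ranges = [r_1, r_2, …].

beam 1: φ=-135°, α=60°
  d=(0.5000,0.8660)  start (3,2)  tX=0.9800 tY=0.3926  stride 1/|dx|=2.0000 1/|dy|=1.1547
    cross y-line → (3,3), t=0.3926
    cross x-line → (4,3), t=0.9800 (wall)
  → r_1 = 0.9800
beam 2: φ=-45°, α=150°
  d=(-0.8660,0.5000)  start (3,2)  tX=0.5889 tY=0.6800  stride 1/|dx|=1.1547 1/|dy|=2.0000
    cross x-line → (2,2), t=0.5889
    cross y-line → (2,3), t=0.6800
    cross x-line → (1,3), t=1.7436
    cross y-line → (1,4), t=2.6800
    cross x-line → (0,4), t=2.8983 (wall)
  → r_2 = 2.8983
beam 3: φ=45°, α=240°
  d=(-0.5000,-0.8660)  start (3,2)  tX=1.0200 tY=0.7621  stride 1/|dx|=2.0000 1/|dy|=1.1547
    cross y-line → (3,1), t=0.7621 (wall)
  → r_3 = 0.7621
beam 4: φ=135°, α=330°
  d=(0.8660,-0.5000)  start (3,2)  tX=0.5658 tY=1.3200  stride 1/|dx|=1.1547 1/|dy|=2.0000
    cross x-line → (4,2), t=0.5658
    cross y-line → (4,1), t=1.3200
    cross x-line → (5,1), t=1.7205
    cross x-line → (6,1), t=2.8752
    cross y-line → (6,0), t=3.3200 (wall)
  → r_4 = 3.3200

ranges = [0.9800, 2.8983, 0.7621, 3.3200]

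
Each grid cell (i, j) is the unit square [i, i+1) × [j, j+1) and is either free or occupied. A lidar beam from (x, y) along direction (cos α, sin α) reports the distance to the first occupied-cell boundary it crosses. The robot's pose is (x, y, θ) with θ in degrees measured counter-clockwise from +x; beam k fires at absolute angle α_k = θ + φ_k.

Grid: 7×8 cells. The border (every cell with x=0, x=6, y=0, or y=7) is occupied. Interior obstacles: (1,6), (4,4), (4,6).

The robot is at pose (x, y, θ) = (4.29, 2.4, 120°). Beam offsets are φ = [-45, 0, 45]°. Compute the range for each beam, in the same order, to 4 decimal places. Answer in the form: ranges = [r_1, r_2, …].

ranges = [1.6564, 4.5800, 3.4061]

beam 1: φ=-45°, α=75°
  cosα=0.2588 sinα=0.9659 | (4,2) | tMaxX 2.7432 tMaxY 0.6212 | tΔX 3.8637 tΔY 1.0353
    t=0.6212 [y] (4,3)
    t=1.6564 [y] (4,4) — stop
  → r_1 = 1.6564
beam 2: φ=0°, α=120°
  cosα=-0.5000 sinα=0.8660 | (4,2) | tMaxX 0.5800 tMaxY 0.6928 | tΔX 2.0000 tΔY 1.1547
    t=0.5800 [x] (3,2)
    t=0.6928 [y] (3,3)
    t=1.8475 [y] (3,4)
    t=2.5800 [x] (2,4)
    t=3.0022 [y] (2,5)
    t=4.1569 [y] (2,6)
    t=4.5800 [x] (1,6) — stop
  → r_2 = 4.5800
beam 3: φ=45°, α=165°
  cosα=-0.9659 sinα=0.2588 | (4,2) | tMaxX 0.3002 tMaxY 2.3182 | tΔX 1.0353 tΔY 3.8637
    t=0.3002 [x] (3,2)
    t=1.3355 [x] (2,2)
    t=2.3182 [y] (2,3)
    t=2.3708 [x] (1,3)
    t=3.4061 [x] (0,3) — stop
  → r_3 = 3.4061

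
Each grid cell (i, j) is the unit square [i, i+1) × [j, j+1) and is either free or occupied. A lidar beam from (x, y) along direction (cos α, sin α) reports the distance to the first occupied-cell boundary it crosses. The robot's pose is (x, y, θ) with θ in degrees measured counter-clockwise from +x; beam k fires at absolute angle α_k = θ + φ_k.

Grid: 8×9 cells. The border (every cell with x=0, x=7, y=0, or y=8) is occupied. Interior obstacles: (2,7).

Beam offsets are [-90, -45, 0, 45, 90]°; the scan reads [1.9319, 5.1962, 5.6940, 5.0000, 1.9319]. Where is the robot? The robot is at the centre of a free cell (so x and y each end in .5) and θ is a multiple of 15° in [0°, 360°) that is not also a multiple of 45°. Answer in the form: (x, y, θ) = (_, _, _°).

(x, y, θ) = (1.5, 5.5, 345°)

Enumerate (i+0.5, j+0.5, θ) over the 41 free cells and 16 admissible headings. For each, cast all 5 beams and compare to the given ranges.
  (6.5, 1.5, 165°): beam 2 = 7.0000 ≠ 5.1962 ✗
  (3.5, 5.5, 210°): beam 1 = 1.7321 ≠ 1.9319 ✗
  (4.5, 6.5, 300°): beam 1 = 4.0415 ≠ 1.9319 ✗
  (3.5, 2.5, 255°): beam 1 = 2.5882 ≠ 1.9319 ✗
  …
  (1.5, 5.5, 345°): r_1=1.9319, r_2=5.1962, r_3=5.6940, r_4=5.0000, r_5=1.9319 — all match ✓
Only this pose fits every beam.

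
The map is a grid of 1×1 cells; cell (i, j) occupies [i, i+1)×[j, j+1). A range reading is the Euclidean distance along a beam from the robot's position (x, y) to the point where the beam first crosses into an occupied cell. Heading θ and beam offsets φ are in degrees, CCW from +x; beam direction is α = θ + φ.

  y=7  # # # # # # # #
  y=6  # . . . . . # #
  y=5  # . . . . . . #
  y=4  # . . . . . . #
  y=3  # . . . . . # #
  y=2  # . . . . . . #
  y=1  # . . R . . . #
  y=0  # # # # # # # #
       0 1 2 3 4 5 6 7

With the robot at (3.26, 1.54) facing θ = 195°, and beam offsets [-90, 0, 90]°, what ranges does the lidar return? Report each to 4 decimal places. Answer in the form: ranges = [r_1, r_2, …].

ranges = [5.6526, 2.0864, 0.5590]

beam 1: φ=-90°, α=105°
  cosα=-0.2588 sinα=0.9659 | (3,1) | tMaxX 1.0046 tMaxY 0.4762 | tΔX 3.8637 tΔY 1.0353
    t=0.4762 [y] (3,2)
    t=1.0046 [x] (2,2)
    t=1.5115 [y] (2,3)
    t=2.5468 [y] (2,4)
    t=3.5821 [y] (2,5)
    t=4.6173 [y] (2,6)
    t=4.8683 [x] (1,6)
    t=5.6526 [y] (1,7) — stop
  → r_1 = 5.6526
beam 2: φ=0°, α=195°
  cosα=-0.9659 sinα=-0.2588 | (3,1) | tMaxX 0.2692 tMaxY 2.0864 | tΔX 1.0353 tΔY 3.8637
    t=0.2692 [x] (2,1)
    t=1.3044 [x] (1,1)
    t=2.0864 [y] (1,0) — stop
  → r_2 = 2.0864
beam 3: φ=90°, α=285°
  cosα=0.2588 sinα=-0.9659 | (3,1) | tMaxX 2.8591 tMaxY 0.5590 | tΔX 3.8637 tΔY 1.0353
    t=0.5590 [y] (3,0) — stop
  → r_3 = 0.5590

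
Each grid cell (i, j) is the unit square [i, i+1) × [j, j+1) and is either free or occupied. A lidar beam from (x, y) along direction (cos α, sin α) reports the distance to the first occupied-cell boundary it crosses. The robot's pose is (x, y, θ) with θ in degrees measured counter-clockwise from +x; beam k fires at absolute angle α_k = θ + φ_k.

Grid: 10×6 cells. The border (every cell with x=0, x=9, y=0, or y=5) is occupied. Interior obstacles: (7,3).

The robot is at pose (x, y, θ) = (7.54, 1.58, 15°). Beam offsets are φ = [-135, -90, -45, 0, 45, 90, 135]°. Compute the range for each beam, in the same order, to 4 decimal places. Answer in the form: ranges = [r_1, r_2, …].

beam 1: φ=-135°, α=240°
  d=(-0.5000,-0.8660)  start (7,1)  tX=1.0800 tY=0.6697  stride 1/|dx|=2.0000 1/|dy|=1.1547
    cross y-line → (7,0), t=0.6697 (wall)
  → r_1 = 0.6697
beam 2: φ=-90°, α=285°
  d=(0.2588,-0.9659)  start (7,1)  tX=1.7773 tY=0.6005  stride 1/|dx|=3.8637 1/|dy|=1.0353
    cross y-line → (7,0), t=0.6005 (wall)
  → r_2 = 0.6005
beam 3: φ=-45°, α=330°
  d=(0.8660,-0.5000)  start (7,1)  tX=0.5312 tY=1.1600  stride 1/|dx|=1.1547 1/|dy|=2.0000
    cross x-line → (8,1), t=0.5312
    cross y-line → (8,0), t=1.1600 (wall)
  → r_3 = 1.1600
beam 4: φ=0°, α=15°
  d=(0.9659,0.2588)  start (7,1)  tX=0.4762 tY=1.6228  stride 1/|dx|=1.0353 1/|dy|=3.8637
    cross x-line → (8,1), t=0.4762
    cross x-line → (9,1), t=1.5115 (wall)
  → r_4 = 1.5115
beam 5: φ=45°, α=60°
  d=(0.5000,0.8660)  start (7,1)  tX=0.9200 tY=0.4850  stride 1/|dx|=2.0000 1/|dy|=1.1547
    cross y-line → (7,2), t=0.4850
    cross x-line → (8,2), t=0.9200
    cross y-line → (8,3), t=1.6397
    cross y-line → (8,4), t=2.7944
    cross x-line → (9,4), t=2.9200 (wall)
  → r_5 = 2.9200
beam 6: φ=90°, α=105°
  d=(-0.2588,0.9659)  start (7,1)  tX=2.0864 tY=0.4348  stride 1/|dx|=3.8637 1/|dy|=1.0353
    cross y-line → (7,2), t=0.4348
    cross y-line → (7,3), t=1.4701 (wall)
  → r_6 = 1.4701
beam 7: φ=135°, α=150°
  d=(-0.8660,0.5000)  start (7,1)  tX=0.6235 tY=0.8400  stride 1/|dx|=1.1547 1/|dy|=2.0000
    cross x-line → (6,1), t=0.6235
    cross y-line → (6,2), t=0.8400
    cross x-line → (5,2), t=1.7782
    cross y-line → (5,3), t=2.8400
    cross x-line → (4,3), t=2.9329
    cross x-line → (3,3), t=4.0876
    cross y-line → (3,4), t=4.8400
    cross x-line → (2,4), t=5.2423
    cross x-line → (1,4), t=6.3970
    cross y-line → (1,5), t=6.8400 (wall)
  → r_7 = 6.8400

ranges = [0.6697, 0.6005, 1.1600, 1.5115, 2.9200, 1.4701, 6.8400]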